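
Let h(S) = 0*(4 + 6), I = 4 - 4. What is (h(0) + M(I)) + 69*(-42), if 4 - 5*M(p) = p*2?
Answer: -14486/5 ≈ -2897.2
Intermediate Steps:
I = 0
h(S) = 0 (h(S) = 0*10 = 0)
M(p) = ⅘ - 2*p/5 (M(p) = ⅘ - p*2/5 = ⅘ - 2*p/5)
(h(0) + M(I)) + 69*(-42) = (0 + (⅘ - ⅖*0)) + 69*(-42) = (0 + (⅘ + 0)) - 2898 = (0 + ⅘) - 2898 = ⅘ - 2898 = -14486/5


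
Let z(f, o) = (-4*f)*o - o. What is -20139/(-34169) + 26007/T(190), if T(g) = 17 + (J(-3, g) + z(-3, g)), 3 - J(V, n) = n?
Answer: 309100021/21868160 ≈ 14.135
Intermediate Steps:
J(V, n) = 3 - n
z(f, o) = -o - 4*f*o (z(f, o) = -4*f*o - o = -o - 4*f*o)
T(g) = 20 + 10*g (T(g) = 17 + ((3 - g) - g*(1 + 4*(-3))) = 17 + ((3 - g) - g*(1 - 12)) = 17 + ((3 - g) - 1*g*(-11)) = 17 + ((3 - g) + 11*g) = 17 + (3 + 10*g) = 20 + 10*g)
-20139/(-34169) + 26007/T(190) = -20139/(-34169) + 26007/(20 + 10*190) = -20139*(-1/34169) + 26007/(20 + 1900) = 20139/34169 + 26007/1920 = 20139/34169 + 26007*(1/1920) = 20139/34169 + 8669/640 = 309100021/21868160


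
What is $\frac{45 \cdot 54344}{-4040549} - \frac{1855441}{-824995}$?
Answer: $\frac{5479491504509}{3333432722255} \approx 1.6438$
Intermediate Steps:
$\frac{45 \cdot 54344}{-4040549} - \frac{1855441}{-824995} = 2445480 \left(- \frac{1}{4040549}\right) - - \frac{1855441}{824995} = - \frac{2445480}{4040549} + \frac{1855441}{824995} = \frac{5479491504509}{3333432722255}$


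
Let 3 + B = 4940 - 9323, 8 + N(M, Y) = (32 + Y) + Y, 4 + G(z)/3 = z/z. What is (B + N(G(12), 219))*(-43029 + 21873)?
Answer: 83016144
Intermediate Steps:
G(z) = -9 (G(z) = -12 + 3*(z/z) = -12 + 3*1 = -12 + 3 = -9)
N(M, Y) = 24 + 2*Y (N(M, Y) = -8 + ((32 + Y) + Y) = -8 + (32 + 2*Y) = 24 + 2*Y)
B = -4386 (B = -3 + (4940 - 9323) = -3 - 4383 = -4386)
(B + N(G(12), 219))*(-43029 + 21873) = (-4386 + (24 + 2*219))*(-43029 + 21873) = (-4386 + (24 + 438))*(-21156) = (-4386 + 462)*(-21156) = -3924*(-21156) = 83016144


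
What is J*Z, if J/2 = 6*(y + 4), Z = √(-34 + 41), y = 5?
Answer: 108*√7 ≈ 285.74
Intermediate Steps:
Z = √7 ≈ 2.6458
J = 108 (J = 2*(6*(5 + 4)) = 2*(6*9) = 2*54 = 108)
J*Z = 108*√7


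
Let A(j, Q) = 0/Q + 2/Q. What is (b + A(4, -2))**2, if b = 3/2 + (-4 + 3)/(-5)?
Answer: 49/100 ≈ 0.49000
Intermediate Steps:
A(j, Q) = 2/Q (A(j, Q) = 0 + 2/Q = 2/Q)
b = 17/10 (b = 3*(1/2) - 1*(-1/5) = 3/2 + 1/5 = 17/10 ≈ 1.7000)
(b + A(4, -2))**2 = (17/10 + 2/(-2))**2 = (17/10 + 2*(-1/2))**2 = (17/10 - 1)**2 = (7/10)**2 = 49/100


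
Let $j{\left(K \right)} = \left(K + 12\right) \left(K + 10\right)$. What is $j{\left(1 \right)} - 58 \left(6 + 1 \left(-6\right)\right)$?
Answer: $143$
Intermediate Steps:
$j{\left(K \right)} = \left(10 + K\right) \left(12 + K\right)$ ($j{\left(K \right)} = \left(12 + K\right) \left(10 + K\right) = \left(10 + K\right) \left(12 + K\right)$)
$j{\left(1 \right)} - 58 \left(6 + 1 \left(-6\right)\right) = \left(120 + 1^{2} + 22 \cdot 1\right) - 58 \left(6 + 1 \left(-6\right)\right) = \left(120 + 1 + 22\right) - 58 \left(6 - 6\right) = 143 - 0 = 143 + 0 = 143$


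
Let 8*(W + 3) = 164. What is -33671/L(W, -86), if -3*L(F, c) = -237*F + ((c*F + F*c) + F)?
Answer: -33671/2380 ≈ -14.147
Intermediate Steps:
W = 35/2 (W = -3 + (⅛)*164 = -3 + 41/2 = 35/2 ≈ 17.500)
L(F, c) = 236*F/3 - 2*F*c/3 (L(F, c) = -(-237*F + ((c*F + F*c) + F))/3 = -(-237*F + ((F*c + F*c) + F))/3 = -(-237*F + (2*F*c + F))/3 = -(-237*F + (F + 2*F*c))/3 = -(-236*F + 2*F*c)/3 = 236*F/3 - 2*F*c/3)
-33671/L(W, -86) = -33671*3/(35*(118 - 1*(-86))) = -33671*3/(35*(118 + 86)) = -33671/((⅔)*(35/2)*204) = -33671/2380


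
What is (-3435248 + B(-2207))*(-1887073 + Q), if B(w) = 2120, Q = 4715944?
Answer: -9711876238488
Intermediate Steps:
(-3435248 + B(-2207))*(-1887073 + Q) = (-3435248 + 2120)*(-1887073 + 4715944) = -3433128*2828871 = -9711876238488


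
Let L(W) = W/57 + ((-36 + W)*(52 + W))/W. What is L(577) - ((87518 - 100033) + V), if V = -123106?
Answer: 4480168471/32889 ≈ 1.3622e+5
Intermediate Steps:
L(W) = W/57 + (-36 + W)*(52 + W)/W (L(W) = W*(1/57) + (-36 + W)*(52 + W)/W = W/57 + (-36 + W)*(52 + W)/W)
L(577) - ((87518 - 100033) + V) = (16 - 1872/577 + (58/57)*577) - ((87518 - 100033) - 123106) = (16 - 1872*1/577 + 33466/57) - (-12515 - 123106) = (16 - 1872/577 + 33466/57) - 1*(-135621) = 19729402/32889 + 135621 = 4480168471/32889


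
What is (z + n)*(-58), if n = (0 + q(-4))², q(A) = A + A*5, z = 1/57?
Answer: -1904314/57 ≈ -33409.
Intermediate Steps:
z = 1/57 ≈ 0.017544
q(A) = 6*A (q(A) = A + 5*A = 6*A)
n = 576 (n = (0 + 6*(-4))² = (0 - 24)² = (-24)² = 576)
(z + n)*(-58) = (1/57 + 576)*(-58) = (32833/57)*(-58) = -1904314/57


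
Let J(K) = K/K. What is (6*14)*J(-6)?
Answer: 84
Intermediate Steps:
J(K) = 1
(6*14)*J(-6) = (6*14)*1 = 84*1 = 84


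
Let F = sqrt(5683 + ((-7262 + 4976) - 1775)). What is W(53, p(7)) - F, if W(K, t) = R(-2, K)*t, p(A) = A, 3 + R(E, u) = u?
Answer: 350 - sqrt(1622) ≈ 309.73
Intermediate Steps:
F = sqrt(1622) (F = sqrt(5683 + (-2286 - 1775)) = sqrt(5683 - 4061) = sqrt(1622) ≈ 40.274)
R(E, u) = -3 + u
W(K, t) = t*(-3 + K) (W(K, t) = (-3 + K)*t = t*(-3 + K))
W(53, p(7)) - F = 7*(-3 + 53) - sqrt(1622) = 7*50 - sqrt(1622) = 350 - sqrt(1622)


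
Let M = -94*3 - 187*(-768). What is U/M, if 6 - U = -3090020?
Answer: 1545013/71667 ≈ 21.558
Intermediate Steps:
U = 3090026 (U = 6 - 1*(-3090020) = 6 + 3090020 = 3090026)
M = 143334 (M = -282 + 143616 = 143334)
U/M = 3090026/143334 = 3090026*(1/143334) = 1545013/71667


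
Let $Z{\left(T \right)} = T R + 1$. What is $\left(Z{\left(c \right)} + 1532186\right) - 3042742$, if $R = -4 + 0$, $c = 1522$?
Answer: $-1516643$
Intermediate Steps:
$R = -4$
$Z{\left(T \right)} = 1 - 4 T$ ($Z{\left(T \right)} = T \left(-4\right) + 1 = - 4 T + 1 = 1 - 4 T$)
$\left(Z{\left(c \right)} + 1532186\right) - 3042742 = \left(\left(1 - 6088\right) + 1532186\right) - 3042742 = \left(-6087 + 1532186\right) - 3042742 = 1526099 - 3042742 = -1516643$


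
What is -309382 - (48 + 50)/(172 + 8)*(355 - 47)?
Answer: -13929736/45 ≈ -3.0955e+5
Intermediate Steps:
-309382 - (48 + 50)/(172 + 8)*(355 - 47) = -309382 - 98/180*308 = -309382 - 98*(1/180)*308 = -309382 - 49*308/90 = -309382 - 1*7546/45 = -309382 - 7546/45 = -13929736/45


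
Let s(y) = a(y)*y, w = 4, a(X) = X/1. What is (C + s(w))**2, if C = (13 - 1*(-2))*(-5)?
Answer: 3481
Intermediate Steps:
a(X) = X (a(X) = X*1 = X)
s(y) = y**2 (s(y) = y*y = y**2)
C = -75 (C = (13 + 2)*(-5) = 15*(-5) = -75)
(C + s(w))**2 = (-75 + 4**2)**2 = (-75 + 16)**2 = (-59)**2 = 3481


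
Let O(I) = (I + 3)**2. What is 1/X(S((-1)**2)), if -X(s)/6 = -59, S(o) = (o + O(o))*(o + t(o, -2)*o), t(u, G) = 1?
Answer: 1/354 ≈ 0.0028249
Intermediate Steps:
O(I) = (3 + I)**2
S(o) = 2*o*(o + (3 + o)**2) (S(o) = (o + (3 + o)**2)*(o + 1*o) = (o + (3 + o)**2)*(o + o) = (o + (3 + o)**2)*(2*o) = 2*o*(o + (3 + o)**2))
X(s) = 354 (X(s) = -6*(-59) = 354)
1/X(S((-1)**2)) = 1/354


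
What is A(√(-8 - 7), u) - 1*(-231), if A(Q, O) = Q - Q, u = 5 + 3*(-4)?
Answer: 231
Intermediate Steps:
u = -7 (u = 5 - 12 = -7)
A(Q, O) = 0
A(√(-8 - 7), u) - 1*(-231) = 0 - 1*(-231) = 0 + 231 = 231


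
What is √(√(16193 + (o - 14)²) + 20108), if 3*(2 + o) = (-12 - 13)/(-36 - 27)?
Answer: √(79808652 + 21*√587424154)/63 ≈ 142.25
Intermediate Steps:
o = -353/189 (o = -2 + ((-12 - 13)/(-36 - 27))/3 = -2 + (-25/(-63))/3 = -2 + (-25*(-1/63))/3 = -2 + (⅓)*(25/63) = -2 + 25/189 = -353/189 ≈ -1.8677)
√(√(16193 + (o - 14)²) + 20108) = √(√(16193 + (-353/189 - 14)²) + 20108) = √(√(16193 + (-2999/189)²) + 20108) = √(√(16193 + 8994001/35721) + 20108) = √(√(587424154/35721) + 20108) = √(√587424154/189 + 20108) = √(20108 + √587424154/189)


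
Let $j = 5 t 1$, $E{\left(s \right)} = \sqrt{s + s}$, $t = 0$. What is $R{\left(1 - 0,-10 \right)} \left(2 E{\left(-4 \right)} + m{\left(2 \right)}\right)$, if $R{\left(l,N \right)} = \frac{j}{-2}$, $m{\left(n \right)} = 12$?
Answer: $0$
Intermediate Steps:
$E{\left(s \right)} = \sqrt{2} \sqrt{s}$ ($E{\left(s \right)} = \sqrt{2 s} = \sqrt{2} \sqrt{s}$)
$j = 0$ ($j = 5 \cdot 0 \cdot 1 = 0 \cdot 1 = 0$)
$R{\left(l,N \right)} = 0$ ($R{\left(l,N \right)} = \frac{0}{-2} = 0 \left(- \frac{1}{2}\right) = 0$)
$R{\left(1 - 0,-10 \right)} \left(2 E{\left(-4 \right)} + m{\left(2 \right)}\right) = 0 \left(2 \sqrt{2} \sqrt{-4} + 12\right) = 0 \left(2 \sqrt{2} \cdot 2 i + 12\right) = 0 \left(2 \cdot 2 i \sqrt{2} + 12\right) = 0 \left(4 i \sqrt{2} + 12\right) = 0 \left(12 + 4 i \sqrt{2}\right) = 0$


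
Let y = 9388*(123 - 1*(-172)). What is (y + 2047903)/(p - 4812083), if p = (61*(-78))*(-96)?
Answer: -4817363/4355315 ≈ -1.1061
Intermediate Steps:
p = 456768 (p = -4758*(-96) = 456768)
y = 2769460 (y = 9388*(123 + 172) = 9388*295 = 2769460)
(y + 2047903)/(p - 4812083) = (2769460 + 2047903)/(456768 - 4812083) = 4817363/(-4355315) = 4817363*(-1/4355315) = -4817363/4355315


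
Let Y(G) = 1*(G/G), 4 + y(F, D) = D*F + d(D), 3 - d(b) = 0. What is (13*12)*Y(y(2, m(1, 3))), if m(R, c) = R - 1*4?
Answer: 156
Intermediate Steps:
m(R, c) = -4 + R (m(R, c) = R - 4 = -4 + R)
d(b) = 3 (d(b) = 3 - 1*0 = 3 + 0 = 3)
y(F, D) = -1 + D*F (y(F, D) = -4 + (D*F + 3) = -4 + (3 + D*F) = -1 + D*F)
Y(G) = 1 (Y(G) = 1*1 = 1)
(13*12)*Y(y(2, m(1, 3))) = (13*12)*1 = 156*1 = 156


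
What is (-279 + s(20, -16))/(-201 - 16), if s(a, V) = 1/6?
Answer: 239/186 ≈ 1.2849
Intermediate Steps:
s(a, V) = ⅙
(-279 + s(20, -16))/(-201 - 16) = (-279 + ⅙)/(-201 - 16) = -1673/6/(-217) = -1673/6*(-1/217) = 239/186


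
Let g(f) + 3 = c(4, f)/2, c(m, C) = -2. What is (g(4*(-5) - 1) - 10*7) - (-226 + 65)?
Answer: 87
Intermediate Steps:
g(f) = -4 (g(f) = -3 - 2/2 = -3 - 2*1/2 = -3 - 1 = -4)
(g(4*(-5) - 1) - 10*7) - (-226 + 65) = (-4 - 10*7) - (-226 + 65) = (-4 - 70) - 1*(-161) = -74 + 161 = 87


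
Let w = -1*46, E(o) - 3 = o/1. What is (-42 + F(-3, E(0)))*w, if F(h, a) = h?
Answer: 2070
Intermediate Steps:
E(o) = 3 + o (E(o) = 3 + o/1 = 3 + o*1 = 3 + o)
w = -46
(-42 + F(-3, E(0)))*w = (-42 - 3)*(-46) = -45*(-46) = 2070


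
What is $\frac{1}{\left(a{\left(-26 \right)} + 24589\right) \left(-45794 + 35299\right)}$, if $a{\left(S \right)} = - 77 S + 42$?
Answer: $- \frac{1}{279513335} \approx -3.5776 \cdot 10^{-9}$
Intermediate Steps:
$a{\left(S \right)} = 42 - 77 S$
$\frac{1}{\left(a{\left(-26 \right)} + 24589\right) \left(-45794 + 35299\right)} = \frac{1}{\left(\left(42 - -2002\right) + 24589\right) \left(-45794 + 35299\right)} = \frac{1}{\left(\left(42 + 2002\right) + 24589\right) \left(-10495\right)} = \frac{1}{\left(2044 + 24589\right) \left(-10495\right)} = \frac{1}{26633 \left(-10495\right)} = \frac{1}{-279513335} = - \frac{1}{279513335}$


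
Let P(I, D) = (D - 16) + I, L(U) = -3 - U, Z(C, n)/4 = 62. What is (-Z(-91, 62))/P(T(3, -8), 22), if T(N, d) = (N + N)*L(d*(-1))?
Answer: 62/15 ≈ 4.1333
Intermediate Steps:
Z(C, n) = 248 (Z(C, n) = 4*62 = 248)
T(N, d) = 2*N*(-3 + d) (T(N, d) = (N + N)*(-3 - d*(-1)) = (2*N)*(-3 - (-1)*d) = (2*N)*(-3 + d) = 2*N*(-3 + d))
P(I, D) = -16 + D + I (P(I, D) = (-16 + D) + I = -16 + D + I)
(-Z(-91, 62))/P(T(3, -8), 22) = (-1*248)/(-16 + 22 + 2*3*(-3 - 8)) = -248/(-16 + 22 + 2*3*(-11)) = -248/(-16 + 22 - 66) = -248/(-60) = -248*(-1/60) = 62/15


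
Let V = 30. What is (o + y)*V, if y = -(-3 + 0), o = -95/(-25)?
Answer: 204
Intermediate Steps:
o = 19/5 (o = -95*(-1/25) = 19/5 ≈ 3.8000)
y = 3 (y = -1*(-3) = 3)
(o + y)*V = (19/5 + 3)*30 = (34/5)*30 = 204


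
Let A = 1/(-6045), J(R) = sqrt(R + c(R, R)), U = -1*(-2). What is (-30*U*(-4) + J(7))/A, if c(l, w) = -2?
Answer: -1450800 - 6045*sqrt(5) ≈ -1.4643e+6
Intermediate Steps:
U = 2
J(R) = sqrt(-2 + R) (J(R) = sqrt(R - 2) = sqrt(-2 + R))
A = -1/6045 ≈ -0.00016543
(-30*U*(-4) + J(7))/A = (-60*(-4) + sqrt(-2 + 7))/(-1/6045) = (-30*(-8) + sqrt(5))*(-6045) = (240 + sqrt(5))*(-6045) = -1450800 - 6045*sqrt(5)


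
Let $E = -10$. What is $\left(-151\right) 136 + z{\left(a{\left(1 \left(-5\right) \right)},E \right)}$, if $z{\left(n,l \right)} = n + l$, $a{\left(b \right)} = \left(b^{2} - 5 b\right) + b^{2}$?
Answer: $-20471$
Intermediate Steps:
$a{\left(b \right)} = - 5 b + 2 b^{2}$
$z{\left(n,l \right)} = l + n$
$\left(-151\right) 136 + z{\left(a{\left(1 \left(-5\right) \right)},E \right)} = \left(-151\right) 136 - \left(10 - 1 \left(-5\right) \left(-5 + 2 \cdot 1 \left(-5\right)\right)\right) = -20536 - \left(10 + 5 \left(-5 + 2 \left(-5\right)\right)\right) = -20536 - \left(10 + 5 \left(-5 - 10\right)\right) = -20536 - -65 = -20536 + \left(-10 + 75\right) = -20536 + 65 = -20471$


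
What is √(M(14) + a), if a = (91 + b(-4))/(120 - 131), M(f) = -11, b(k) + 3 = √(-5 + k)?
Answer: √(-2299 - 33*I)/11 ≈ 0.031283 - 4.359*I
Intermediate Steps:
b(k) = -3 + √(-5 + k)
a = -8 - 3*I/11 (a = (91 + (-3 + √(-5 - 4)))/(120 - 131) = (91 + (-3 + √(-9)))/(-11) = (91 + (-3 + 3*I))*(-1/11) = (88 + 3*I)*(-1/11) = -8 - 3*I/11 ≈ -8.0 - 0.27273*I)
√(M(14) + a) = √(-11 + (-8 - 3*I/11)) = √(-19 - 3*I/11)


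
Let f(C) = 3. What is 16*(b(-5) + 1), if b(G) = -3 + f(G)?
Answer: 16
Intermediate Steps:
b(G) = 0 (b(G) = -3 + 3 = 0)
16*(b(-5) + 1) = 16*(0 + 1) = 16*1 = 16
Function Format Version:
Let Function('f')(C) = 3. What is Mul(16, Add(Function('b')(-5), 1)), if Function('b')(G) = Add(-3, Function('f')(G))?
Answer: 16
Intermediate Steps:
Function('b')(G) = 0 (Function('b')(G) = Add(-3, 3) = 0)
Mul(16, Add(Function('b')(-5), 1)) = Mul(16, Add(0, 1)) = Mul(16, 1) = 16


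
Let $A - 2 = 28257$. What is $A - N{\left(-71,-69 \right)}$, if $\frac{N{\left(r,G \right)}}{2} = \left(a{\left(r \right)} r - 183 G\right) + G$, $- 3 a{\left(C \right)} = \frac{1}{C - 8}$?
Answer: $\frac{745033}{237} \approx 3143.6$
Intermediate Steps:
$a{\left(C \right)} = - \frac{1}{3 \left(-8 + C\right)}$ ($a{\left(C \right)} = - \frac{1}{3 \left(C - 8\right)} = - \frac{1}{3 \left(-8 + C\right)}$)
$N{\left(r,G \right)} = - 364 G - \frac{2 r}{-24 + 3 r}$ ($N{\left(r,G \right)} = 2 \left(\left(- \frac{1}{-24 + 3 r} r - 183 G\right) + G\right) = 2 \left(\left(- \frac{r}{-24 + 3 r} - 183 G\right) + G\right) = 2 \left(\left(- 183 G - \frac{r}{-24 + 3 r}\right) + G\right) = 2 \left(- 182 G - \frac{r}{-24 + 3 r}\right) = - 364 G - \frac{2 r}{-24 + 3 r}$)
$A = 28259$ ($A = 2 + 28257 = 28259$)
$A - N{\left(-71,-69 \right)} = 28259 - \frac{2 \left(\left(-1\right) \left(-71\right) - - 37674 \left(-8 - 71\right)\right)}{3 \left(-8 - 71\right)} = 28259 - \frac{2 \left(71 - \left(-37674\right) \left(-79\right)\right)}{3 \left(-79\right)} = 28259 - \frac{2}{3} \left(- \frac{1}{79}\right) \left(71 - 2976246\right) = 28259 - \frac{2}{3} \left(- \frac{1}{79}\right) \left(-2976175\right) = 28259 - \frac{5952350}{237} = \frac{745033}{237}$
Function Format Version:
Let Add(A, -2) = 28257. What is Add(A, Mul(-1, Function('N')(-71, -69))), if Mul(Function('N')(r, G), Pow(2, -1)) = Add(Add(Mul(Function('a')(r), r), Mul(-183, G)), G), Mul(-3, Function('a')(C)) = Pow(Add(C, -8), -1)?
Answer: Rational(745033, 237) ≈ 3143.6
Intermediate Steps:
Function('a')(C) = Mul(Rational(-1, 3), Pow(Add(-8, C), -1)) (Function('a')(C) = Mul(Rational(-1, 3), Pow(Add(C, -8), -1)) = Mul(Rational(-1, 3), Pow(Add(-8, C), -1)))
Function('N')(r, G) = Add(Mul(-364, G), Mul(-2, r, Pow(Add(-24, Mul(3, r)), -1))) (Function('N')(r, G) = Mul(2, Add(Add(Mul(Mul(-1, Pow(Add(-24, Mul(3, r)), -1)), r), Mul(-183, G)), G)) = Mul(2, Add(Add(Mul(-1, r, Pow(Add(-24, Mul(3, r)), -1)), Mul(-183, G)), G)) = Mul(2, Add(Add(Mul(-183, G), Mul(-1, r, Pow(Add(-24, Mul(3, r)), -1))), G)) = Mul(2, Add(Mul(-182, G), Mul(-1, r, Pow(Add(-24, Mul(3, r)), -1)))) = Add(Mul(-364, G), Mul(-2, r, Pow(Add(-24, Mul(3, r)), -1))))
A = 28259 (A = Add(2, 28257) = 28259)
Add(A, Mul(-1, Function('N')(-71, -69))) = Add(28259, Mul(-1, Mul(Rational(2, 3), Pow(Add(-8, -71), -1), Add(Mul(-1, -71), Mul(-546, -69, Add(-8, -71)))))) = Add(28259, Mul(-1, Mul(Rational(2, 3), Pow(-79, -1), Add(71, Mul(-546, -69, -79))))) = Add(28259, Mul(-1, Mul(Rational(2, 3), Rational(-1, 79), Add(71, -2976246)))) = Add(28259, Mul(-1, Mul(Rational(2, 3), Rational(-1, 79), -2976175))) = Add(28259, Mul(-1, Rational(5952350, 237))) = Add(28259, Rational(-5952350, 237)) = Rational(745033, 237)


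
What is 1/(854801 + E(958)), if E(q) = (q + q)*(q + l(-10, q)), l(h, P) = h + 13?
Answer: 1/2696077 ≈ 3.7091e-7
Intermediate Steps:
l(h, P) = 13 + h
E(q) = 2*q*(3 + q) (E(q) = (q + q)*(q + (13 - 10)) = (2*q)*(q + 3) = (2*q)*(3 + q) = 2*q*(3 + q))
1/(854801 + E(958)) = 1/(854801 + 2*958*(3 + 958)) = 1/(854801 + 2*958*961) = 1/(854801 + 1841276) = 1/2696077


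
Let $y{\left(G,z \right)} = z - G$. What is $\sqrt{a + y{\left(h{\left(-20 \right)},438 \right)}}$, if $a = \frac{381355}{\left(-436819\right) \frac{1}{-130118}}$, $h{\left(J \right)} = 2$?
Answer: $\frac{7 \sqrt{444054175499994}}{436819} \approx 337.69$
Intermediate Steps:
$a = \frac{49621149890}{436819}$ ($a = \frac{381355}{\left(-436819\right) \left(- \frac{1}{130118}\right)} = \frac{381355}{\frac{436819}{130118}} = 381355 \cdot \frac{130118}{436819} = \frac{49621149890}{436819} \approx 1.136 \cdot 10^{5}$)
$\sqrt{a + y{\left(h{\left(-20 \right)},438 \right)}} = \sqrt{\frac{49621149890}{436819} + \left(438 - 2\right)} = \sqrt{\frac{49621149890}{436819} + 436} = \sqrt{\frac{49811602974}{436819}} = \frac{7 \sqrt{444054175499994}}{436819}$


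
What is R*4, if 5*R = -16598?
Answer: -66392/5 ≈ -13278.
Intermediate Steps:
R = -16598/5 (R = (⅕)*(-16598) = -16598/5 ≈ -3319.6)
R*4 = -16598/5*4 = -66392/5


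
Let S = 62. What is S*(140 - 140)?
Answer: 0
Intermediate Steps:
S*(140 - 140) = 62*(140 - 140) = 62*0 = 0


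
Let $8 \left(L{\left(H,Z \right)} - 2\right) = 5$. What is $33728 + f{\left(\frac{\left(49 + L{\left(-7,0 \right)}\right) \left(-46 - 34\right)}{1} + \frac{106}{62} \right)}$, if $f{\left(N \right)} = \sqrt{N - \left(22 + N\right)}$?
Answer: $33728 + i \sqrt{22} \approx 33728.0 + 4.6904 i$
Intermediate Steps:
$L{\left(H,Z \right)} = \frac{21}{8}$ ($L{\left(H,Z \right)} = 2 + \frac{1}{8} \cdot 5 = 2 + \frac{5}{8} = \frac{21}{8}$)
$f{\left(N \right)} = i \sqrt{22}$ ($f{\left(N \right)} = \sqrt{-22} = i \sqrt{22}$)
$33728 + f{\left(\frac{\left(49 + L{\left(-7,0 \right)}\right) \left(-46 - 34\right)}{1} + \frac{106}{62} \right)} = 33728 + i \sqrt{22}$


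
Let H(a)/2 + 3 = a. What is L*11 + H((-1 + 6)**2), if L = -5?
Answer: -11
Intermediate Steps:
H(a) = -6 + 2*a
L*11 + H((-1 + 6)**2) = -5*11 + (-6 + 2*(-1 + 6)**2) = -55 + (-6 + 2*5**2) = -55 + (-6 + 2*25) = -55 + (-6 + 50) = -55 + 44 = -11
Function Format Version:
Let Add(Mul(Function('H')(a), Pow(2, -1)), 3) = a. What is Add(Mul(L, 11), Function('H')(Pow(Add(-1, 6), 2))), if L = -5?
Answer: -11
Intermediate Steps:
Function('H')(a) = Add(-6, Mul(2, a))
Add(Mul(L, 11), Function('H')(Pow(Add(-1, 6), 2))) = Add(Mul(-5, 11), Add(-6, Mul(2, Pow(Add(-1, 6), 2)))) = Add(-55, Add(-6, Mul(2, Pow(5, 2)))) = Add(-55, Add(-6, Mul(2, 25))) = Add(-55, Add(-6, 50)) = Add(-55, 44) = -11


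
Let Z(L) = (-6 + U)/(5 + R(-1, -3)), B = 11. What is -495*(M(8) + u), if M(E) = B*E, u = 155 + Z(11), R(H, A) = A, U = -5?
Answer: -235125/2 ≈ -1.1756e+5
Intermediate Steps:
Z(L) = -11/2 (Z(L) = (-6 - 5)/(5 - 3) = -11/2)
u = 299/2 (u = 155 - 11/2 = 299/2 ≈ 149.50)
M(E) = 11*E
-495*(M(8) + u) = -495*(11*8 + 299/2) = -495*(88 + 299/2) = -495*475/2 = -235125/2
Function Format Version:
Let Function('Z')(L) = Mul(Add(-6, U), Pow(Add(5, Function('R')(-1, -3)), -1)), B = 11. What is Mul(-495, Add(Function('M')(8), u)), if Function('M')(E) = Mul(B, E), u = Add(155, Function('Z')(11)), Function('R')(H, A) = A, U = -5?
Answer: Rational(-235125, 2) ≈ -1.1756e+5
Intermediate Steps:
Function('Z')(L) = Rational(-11, 2) (Function('Z')(L) = Mul(Add(-6, -5), Pow(Add(5, -3), -1)) = Mul(-11, Pow(2, -1)) = Mul(-11, Rational(1, 2)) = Rational(-11, 2))
u = Rational(299, 2) (u = Add(155, Rational(-11, 2)) = Rational(299, 2) ≈ 149.50)
Function('M')(E) = Mul(11, E)
Mul(-495, Add(Function('M')(8), u)) = Mul(-495, Add(Mul(11, 8), Rational(299, 2))) = Mul(-495, Add(88, Rational(299, 2))) = Mul(-495, Rational(475, 2)) = Rational(-235125, 2)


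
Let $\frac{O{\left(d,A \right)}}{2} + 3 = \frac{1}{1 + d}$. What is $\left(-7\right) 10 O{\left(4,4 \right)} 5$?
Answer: $1960$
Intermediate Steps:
$O{\left(d,A \right)} = -6 + \frac{2}{1 + d}$
$\left(-7\right) 10 O{\left(4,4 \right)} 5 = \left(-7\right) 10 \frac{2 \left(-2 - 12\right)}{1 + 4} \cdot 5 = - 70 \frac{2 \left(-2 - 12\right)}{5} \cdot 5 = - 70 \cdot 2 \cdot \frac{1}{5} \left(-14\right) 5 = - 70 \left(\left(- \frac{28}{5}\right) 5\right) = \left(-70\right) \left(-28\right) = 1960$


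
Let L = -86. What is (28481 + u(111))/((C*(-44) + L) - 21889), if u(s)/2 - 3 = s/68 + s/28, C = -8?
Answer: -3391285/2573137 ≈ -1.3180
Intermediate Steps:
u(s) = 6 + 12*s/119 (u(s) = 6 + 2*(s/68 + s/28) = 6 + 2*(6*s/119) = 6 + 12*s/119)
(28481 + u(111))/((C*(-44) + L) - 21889) = (28481 + (6 + (12/119)*111))/((-8*(-44) - 86) - 21889) = (28481 + (6 + 1332/119))/((352 - 86) - 21889) = (28481 + 2046/119)/(266 - 21889) = (3391285/119)/(-21623) = (3391285/119)*(-1/21623) = -3391285/2573137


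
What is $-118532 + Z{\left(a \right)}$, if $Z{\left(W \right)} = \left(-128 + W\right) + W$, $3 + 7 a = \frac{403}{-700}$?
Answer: $- \frac{290719503}{2450} \approx -1.1866 \cdot 10^{5}$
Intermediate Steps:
$a = - \frac{2503}{4900}$ ($a = - \frac{3}{7} + \frac{403 \frac{1}{-700}}{7} = - \frac{3}{7} + \frac{403 \left(- \frac{1}{700}\right)}{7} = - \frac{3}{7} + \frac{1}{7} \left(- \frac{403}{700}\right) = - \frac{3}{7} - \frac{403}{4900} = - \frac{2503}{4900} \approx -0.51082$)
$Z{\left(W \right)} = -128 + 2 W$
$-118532 + Z{\left(a \right)} = -118532 + \left(-128 + 2 \left(- \frac{2503}{4900}\right)\right) = -118532 - \frac{316103}{2450} = - \frac{290719503}{2450}$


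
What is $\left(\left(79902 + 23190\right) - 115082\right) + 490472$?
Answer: $478482$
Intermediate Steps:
$\left(\left(79902 + 23190\right) - 115082\right) + 490472 = \left(103092 - 115082\right) + 490472 = -11990 + 490472 = 478482$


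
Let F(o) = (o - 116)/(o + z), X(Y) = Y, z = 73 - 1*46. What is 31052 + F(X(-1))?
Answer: 62095/2 ≈ 31048.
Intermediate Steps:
z = 27 (z = 73 - 46 = 27)
F(o) = (-116 + o)/(27 + o) (F(o) = (o - 116)/(o + 27) = (-116 + o)/(27 + o))
31052 + F(X(-1)) = 31052 + (-116 - 1)/(27 - 1) = 31052 - 117/26 = 31052 + (1/26)*(-117) = 31052 - 9/2 = 62095/2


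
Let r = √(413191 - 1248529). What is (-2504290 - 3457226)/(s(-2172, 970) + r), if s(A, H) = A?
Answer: 2158068792/925487 + 993586*I*√835338/925487 ≈ 2331.8 + 981.22*I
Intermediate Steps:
r = I*√835338 (r = √(-835338) = I*√835338 ≈ 913.97*I)
(-2504290 - 3457226)/(s(-2172, 970) + r) = (-2504290 - 3457226)/(-2172 + I*√835338) = -5961516/(-2172 + I*√835338)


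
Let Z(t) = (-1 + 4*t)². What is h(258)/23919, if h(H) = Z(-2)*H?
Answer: 6966/7973 ≈ 0.87370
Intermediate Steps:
h(H) = 81*H (h(H) = (-1 + 4*(-2))²*H = (-1 - 8)²*H = (-9)²*H = 81*H)
h(258)/23919 = (81*258)/23919 = 20898*(1/23919) = 6966/7973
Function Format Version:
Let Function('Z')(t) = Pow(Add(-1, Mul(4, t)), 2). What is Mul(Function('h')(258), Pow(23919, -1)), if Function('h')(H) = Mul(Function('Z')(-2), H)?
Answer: Rational(6966, 7973) ≈ 0.87370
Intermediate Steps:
Function('h')(H) = Mul(81, H) (Function('h')(H) = Mul(Pow(Add(-1, Mul(4, -2)), 2), H) = Mul(Pow(Add(-1, -8), 2), H) = Mul(Pow(-9, 2), H) = Mul(81, H))
Mul(Function('h')(258), Pow(23919, -1)) = Mul(Mul(81, 258), Pow(23919, -1)) = Mul(20898, Rational(1, 23919)) = Rational(6966, 7973)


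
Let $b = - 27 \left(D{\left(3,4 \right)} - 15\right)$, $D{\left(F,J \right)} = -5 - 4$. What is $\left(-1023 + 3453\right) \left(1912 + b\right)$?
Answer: $6220800$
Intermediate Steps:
$D{\left(F,J \right)} = -9$ ($D{\left(F,J \right)} = -5 - 4 = -9$)
$b = 648$ ($b = - 27 \left(-9 - 15\right) = \left(-27\right) \left(-24\right) = 648$)
$\left(-1023 + 3453\right) \left(1912 + b\right) = \left(-1023 + 3453\right) \left(1912 + 648\right) = 2430 \cdot 2560 = 6220800$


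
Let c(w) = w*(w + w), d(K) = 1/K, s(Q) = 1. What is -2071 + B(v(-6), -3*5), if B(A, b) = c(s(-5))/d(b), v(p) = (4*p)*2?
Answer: -2101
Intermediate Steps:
v(p) = 8*p
c(w) = 2*w**2 (c(w) = w*(2*w) = 2*w**2)
B(A, b) = 2*b (B(A, b) = (2*1**2)/(1/b) = (2*1)*b = 2*b)
-2071 + B(v(-6), -3*5) = -2071 + 2*(-3*5) = -2071 + 2*(-15) = -2071 - 30 = -2101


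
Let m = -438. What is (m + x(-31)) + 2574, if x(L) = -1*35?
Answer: 2101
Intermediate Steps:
x(L) = -35
(m + x(-31)) + 2574 = (-438 - 35) + 2574 = -473 + 2574 = 2101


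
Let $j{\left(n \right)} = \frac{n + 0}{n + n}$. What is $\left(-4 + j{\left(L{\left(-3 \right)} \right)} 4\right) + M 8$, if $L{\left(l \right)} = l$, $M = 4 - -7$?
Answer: $86$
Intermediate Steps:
$M = 11$ ($M = 4 + 7 = 11$)
$j{\left(n \right)} = \frac{1}{2}$ ($j{\left(n \right)} = \frac{n}{2 n} = n \frac{1}{2 n} = \frac{1}{2}$)
$\left(-4 + j{\left(L{\left(-3 \right)} \right)} 4\right) + M 8 = \left(-4 + \frac{1}{2} \cdot 4\right) + 11 \cdot 8 = \left(-4 + 2\right) + 88 = -2 + 88 = 86$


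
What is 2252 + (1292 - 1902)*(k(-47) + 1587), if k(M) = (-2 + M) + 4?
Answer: -938368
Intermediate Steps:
k(M) = 2 + M
2252 + (1292 - 1902)*(k(-47) + 1587) = 2252 + (1292 - 1902)*((2 - 47) + 1587) = 2252 - 610*(-45 + 1587) = 2252 - 610*1542 = 2252 - 940620 = -938368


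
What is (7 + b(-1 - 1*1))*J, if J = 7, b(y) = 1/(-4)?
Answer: 189/4 ≈ 47.250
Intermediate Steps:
b(y) = -1/4
(7 + b(-1 - 1*1))*J = (7 - 1/4)*7 = (27/4)*7 = 189/4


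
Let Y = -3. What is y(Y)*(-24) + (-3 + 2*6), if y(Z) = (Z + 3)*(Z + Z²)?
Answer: 9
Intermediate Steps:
y(Z) = (3 + Z)*(Z + Z²)
y(Y)*(-24) + (-3 + 2*6) = -3*(3 + (-3)² + 4*(-3))*(-24) + (-3 + 2*6) = -3*(3 + 9 - 12)*(-24) + (-3 + 12) = -3*0*(-24) + 9 = 0*(-24) + 9 = 0 + 9 = 9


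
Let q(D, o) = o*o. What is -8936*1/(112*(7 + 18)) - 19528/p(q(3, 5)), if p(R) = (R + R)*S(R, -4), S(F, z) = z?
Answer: 33057/350 ≈ 94.449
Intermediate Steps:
q(D, o) = o²
p(R) = -8*R (p(R) = (R + R)*(-4) = (2*R)*(-4) = -8*R)
-8936*1/(112*(7 + 18)) - 19528/p(q(3, 5)) = -8936*1/(112*(7 + 18)) - 19528/((-8*5²)) = -8936/(25*112) - 19528/((-8*25)) = -8936/2800 - 19528/(-200) = -8936*1/2800 - 19528*(-1/200) = -1117/350 + 2441/25 = 33057/350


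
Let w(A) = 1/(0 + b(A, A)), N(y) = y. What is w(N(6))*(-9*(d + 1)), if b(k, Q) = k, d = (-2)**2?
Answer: -15/2 ≈ -7.5000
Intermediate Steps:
d = 4
w(A) = 1/A (w(A) = 1/(0 + A) = 1/A)
w(N(6))*(-9*(d + 1)) = (-9*(4 + 1))/6 = (-9*5)/6 = (1/6)*(-45) = -15/2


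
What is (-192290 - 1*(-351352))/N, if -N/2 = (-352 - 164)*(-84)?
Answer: -79531/43344 ≈ -1.8349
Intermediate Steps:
N = -86688 (N = -2*(-352 - 164)*(-84) = -(-1032)*(-84) = -2*43344 = -86688)
(-192290 - 1*(-351352))/N = (-192290 - 1*(-351352))/(-86688) = (-192290 + 351352)*(-1/86688) = 159062*(-1/86688) = -79531/43344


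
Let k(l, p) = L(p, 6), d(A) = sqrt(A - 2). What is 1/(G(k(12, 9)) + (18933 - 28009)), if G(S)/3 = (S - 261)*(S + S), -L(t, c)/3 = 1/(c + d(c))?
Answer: -32/271613 ≈ -0.00011781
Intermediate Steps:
d(A) = sqrt(-2 + A)
L(t, c) = -3/(c + sqrt(-2 + c))
k(l, p) = -3/8 (k(l, p) = -3/(6 + sqrt(-2 + 6)) = -3/(6 + sqrt(4)) = -3/(6 + 2) = -3/8)
G(S) = 6*S*(-261 + S) (G(S) = 3*((S - 261)*(S + S)) = 3*((-261 + S)*(2*S)) = 3*(2*S*(-261 + S)) = 6*S*(-261 + S))
1/(G(k(12, 9)) + (18933 - 28009)) = 1/(6*(-3/8)*(-261 - 3/8) + (18933 - 28009)) = 1/(6*(-3/8)*(-2091/8) - 9076) = 1/(18819/32 - 9076) = 1/(-271613/32) = -32/271613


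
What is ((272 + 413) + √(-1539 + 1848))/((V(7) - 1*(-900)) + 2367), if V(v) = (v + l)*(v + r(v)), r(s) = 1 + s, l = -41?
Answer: 685/2757 + √309/2757 ≈ 0.25483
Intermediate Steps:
V(v) = (1 + 2*v)*(-41 + v) (V(v) = (v - 41)*(v + (1 + v)) = (-41 + v)*(1 + 2*v) = (1 + 2*v)*(-41 + v))
((272 + 413) + √(-1539 + 1848))/((V(7) - 1*(-900)) + 2367) = ((272 + 413) + √(-1539 + 1848))/(((-41 - 81*7 + 2*7²) - 1*(-900)) + 2367) = (685 + √309)/(((-41 - 567 + 2*49) + 900) + 2367) = (685 + √309)/(((-41 - 567 + 98) + 900) + 2367) = (685 + √309)/((-510 + 900) + 2367) = (685 + √309)/(390 + 2367) = (685 + √309)/2757 = (685 + √309)*(1/2757) = 685/2757 + √309/2757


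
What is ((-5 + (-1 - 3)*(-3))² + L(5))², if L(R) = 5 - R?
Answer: 2401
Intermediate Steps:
((-5 + (-1 - 3)*(-3))² + L(5))² = ((-5 + (-1 - 3)*(-3))² + (5 - 1*5))² = ((-5 - 4*(-3))² + (5 - 5))² = ((-5 + 12)² + 0)² = (7² + 0)² = (49 + 0)² = 49² = 2401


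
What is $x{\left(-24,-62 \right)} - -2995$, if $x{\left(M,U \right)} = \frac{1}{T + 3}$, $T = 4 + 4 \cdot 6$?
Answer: $\frac{92846}{31} \approx 2995.0$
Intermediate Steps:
$T = 28$ ($T = 4 + 24 = 28$)
$x{\left(M,U \right)} = \frac{1}{31}$ ($x{\left(M,U \right)} = \frac{1}{28 + 3} = \frac{1}{31}$)
$x{\left(-24,-62 \right)} - -2995 = \frac{1}{31} - -2995 = \frac{1}{31} + 2995 = \frac{92846}{31}$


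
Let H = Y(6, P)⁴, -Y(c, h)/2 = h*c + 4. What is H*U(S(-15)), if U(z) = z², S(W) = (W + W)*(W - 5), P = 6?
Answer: 14745600000000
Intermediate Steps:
S(W) = 2*W*(-5 + W) (S(W) = (2*W)*(-5 + W) = 2*W*(-5 + W))
Y(c, h) = -8 - 2*c*h (Y(c, h) = -2*(h*c + 4) = -2*(c*h + 4) = -2*(4 + c*h) = -8 - 2*c*h)
H = 40960000 (H = (-8 - 2*6*6)⁴ = (-8 - 72)⁴ = (-80)⁴ = 40960000)
H*U(S(-15)) = 40960000*(2*(-15)*(-5 - 15))² = 40960000*(2*(-15)*(-20))² = 40960000*600² = 40960000*360000 = 14745600000000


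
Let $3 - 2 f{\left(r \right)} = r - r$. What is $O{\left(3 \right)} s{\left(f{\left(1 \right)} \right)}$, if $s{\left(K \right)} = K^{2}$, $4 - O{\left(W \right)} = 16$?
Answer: $-27$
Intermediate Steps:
$O{\left(W \right)} = -12$ ($O{\left(W \right)} = 4 - 16 = -12$)
$f{\left(r \right)} = \frac{3}{2}$ ($f{\left(r \right)} = \frac{3}{2} - \frac{r - r}{2} = \frac{3}{2} - 0 = \frac{3}{2} + 0 = \frac{3}{2}$)
$O{\left(3 \right)} s{\left(f{\left(1 \right)} \right)} = - 12 \left(\frac{3}{2}\right)^{2} = \left(-12\right) \frac{9}{4} = -27$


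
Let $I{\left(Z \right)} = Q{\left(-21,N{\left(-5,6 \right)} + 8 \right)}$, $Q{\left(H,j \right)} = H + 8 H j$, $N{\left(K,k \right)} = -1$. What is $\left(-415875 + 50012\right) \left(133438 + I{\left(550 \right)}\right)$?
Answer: $-48382088983$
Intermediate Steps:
$Q{\left(H,j \right)} = H + 8 H j$
$I{\left(Z \right)} = -1197$ ($I{\left(Z \right)} = - 21 \left(1 + 8 \left(-1 + 8\right)\right) = - 21 \left(1 + 8 \cdot 7\right) = - 21 \left(1 + 56\right) = \left(-21\right) 57 = -1197$)
$\left(-415875 + 50012\right) \left(133438 + I{\left(550 \right)}\right) = \left(-415875 + 50012\right) \left(133438 - 1197\right) = \left(-365863\right) 132241 = -48382088983$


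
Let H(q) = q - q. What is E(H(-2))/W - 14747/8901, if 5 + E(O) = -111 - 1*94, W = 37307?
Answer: -552035539/332069607 ≈ -1.6624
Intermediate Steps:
H(q) = 0
E(O) = -210 (E(O) = -5 + (-111 - 1*94) = -5 + (-111 - 94) = -5 - 205 = -210)
E(H(-2))/W - 14747/8901 = -210/37307 - 14747/8901 = -552035539/332069607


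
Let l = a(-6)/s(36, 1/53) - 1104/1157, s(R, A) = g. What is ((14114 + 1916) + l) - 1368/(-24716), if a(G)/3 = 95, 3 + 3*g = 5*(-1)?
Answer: 910637078279/57192824 ≈ 15922.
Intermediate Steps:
g = -8/3 (g = -1 + (5*(-1))/3 = -1 + (⅓)*(-5) = -1 - 5/3 = -8/3 ≈ -2.6667)
a(G) = 285 (a(G) = 3*95 = 285)
s(R, A) = -8/3
l = -998067/9256 (l = 285/(-8/3) - 1104/1157 = 285*(-3/8) - 1104*1/1157 = -855/8 - 1104/1157 = -998067/9256 ≈ -107.83)
((14114 + 1916) + l) - 1368/(-24716) = ((14114 + 1916) - 998067/9256) - 1368/(-24716) = (16030 - 998067/9256) - 1368*(-1/24716) = 147375613/9256 + 342/6179 = 910637078279/57192824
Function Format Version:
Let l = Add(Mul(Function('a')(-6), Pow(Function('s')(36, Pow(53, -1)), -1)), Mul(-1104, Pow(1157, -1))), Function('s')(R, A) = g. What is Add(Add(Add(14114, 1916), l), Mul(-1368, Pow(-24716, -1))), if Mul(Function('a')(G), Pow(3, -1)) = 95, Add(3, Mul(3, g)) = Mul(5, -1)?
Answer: Rational(910637078279, 57192824) ≈ 15922.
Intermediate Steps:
g = Rational(-8, 3) (g = Add(-1, Mul(Rational(1, 3), Mul(5, -1))) = Add(-1, Mul(Rational(1, 3), -5)) = Add(-1, Rational(-5, 3)) = Rational(-8, 3) ≈ -2.6667)
Function('a')(G) = 285 (Function('a')(G) = Mul(3, 95) = 285)
Function('s')(R, A) = Rational(-8, 3)
l = Rational(-998067, 9256) (l = Add(Mul(285, Pow(Rational(-8, 3), -1)), Mul(-1104, Pow(1157, -1))) = Add(Mul(285, Rational(-3, 8)), Mul(-1104, Rational(1, 1157))) = Add(Rational(-855, 8), Rational(-1104, 1157)) = Rational(-998067, 9256) ≈ -107.83)
Add(Add(Add(14114, 1916), l), Mul(-1368, Pow(-24716, -1))) = Add(Add(Add(14114, 1916), Rational(-998067, 9256)), Mul(-1368, Pow(-24716, -1))) = Add(Add(16030, Rational(-998067, 9256)), Mul(-1368, Rational(-1, 24716))) = Add(Rational(147375613, 9256), Rational(342, 6179)) = Rational(910637078279, 57192824)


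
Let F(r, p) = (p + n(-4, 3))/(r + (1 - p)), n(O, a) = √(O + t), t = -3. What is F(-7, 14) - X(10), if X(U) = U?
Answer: -107/10 - I*√7/20 ≈ -10.7 - 0.13229*I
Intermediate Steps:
n(O, a) = √(-3 + O) (n(O, a) = √(O - 3) = √(-3 + O))
F(r, p) = (p + I*√7)/(1 + r - p) (F(r, p) = (p + √(-3 - 4))/(r + (1 - p)) = (p + √(-7))/(1 + r - p) = (p + I*√7)/(1 + r - p))
F(-7, 14) - X(10) = (14 + I*√7)/(1 - 7 - 1*14) - 1*10 = (14 + I*√7)/(1 - 7 - 14) - 10 = (14 + I*√7)/(-20) - 10 = -(14 + I*√7)/20 - 10 = (-7/10 - I*√7/20) - 10 = -107/10 - I*√7/20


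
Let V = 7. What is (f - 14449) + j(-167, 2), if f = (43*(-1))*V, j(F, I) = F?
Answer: -14917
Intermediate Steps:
f = -301 (f = (43*(-1))*7 = -43*7 = -301)
(f - 14449) + j(-167, 2) = (-301 - 14449) - 167 = -14750 - 167 = -14917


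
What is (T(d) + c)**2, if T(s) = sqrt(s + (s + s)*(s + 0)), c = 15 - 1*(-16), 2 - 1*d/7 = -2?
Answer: 2557 + 124*sqrt(399) ≈ 5033.9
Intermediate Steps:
d = 28 (d = 14 - 7*(-2) = 14 + 14 = 28)
c = 31 (c = 15 + 16 = 31)
T(s) = sqrt(s + 2*s**2) (T(s) = sqrt(s + (2*s)*s) = sqrt(s + 2*s**2))
(T(d) + c)**2 = (sqrt(28*(1 + 2*28)) + 31)**2 = (sqrt(28*(1 + 56)) + 31)**2 = (sqrt(28*57) + 31)**2 = (sqrt(1596) + 31)**2 = (2*sqrt(399) + 31)**2 = (31 + 2*sqrt(399))**2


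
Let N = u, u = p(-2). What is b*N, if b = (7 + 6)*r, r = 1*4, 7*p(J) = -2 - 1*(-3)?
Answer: 52/7 ≈ 7.4286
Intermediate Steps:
p(J) = ⅐ (p(J) = (-2 - 1*(-3))/7 = (-2 + 3)/7 = (⅐)*1 = ⅐)
u = ⅐ ≈ 0.14286
N = ⅐ ≈ 0.14286
r = 4
b = 52 (b = (7 + 6)*4 = 13*4 = 52)
b*N = 52*(⅐) = 52/7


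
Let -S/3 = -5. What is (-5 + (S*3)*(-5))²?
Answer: 52900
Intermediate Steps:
S = 15 (S = -3*(-5) = 15)
(-5 + (S*3)*(-5))² = (-5 + (15*3)*(-5))² = (-5 + 45*(-5))² = (-5 - 225)² = (-230)² = 52900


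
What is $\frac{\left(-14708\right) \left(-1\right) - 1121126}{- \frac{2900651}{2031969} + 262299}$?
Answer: $- \frac{1124103538521}{266490268040} \approx -4.2182$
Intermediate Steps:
$\frac{\left(-14708\right) \left(-1\right) - 1121126}{- \frac{2900651}{2031969} + 262299} = \frac{14708 - 1121126}{\left(-2900651\right) \frac{1}{2031969} + 262299} = - \frac{1106418}{- \frac{2900651}{2031969} + 262299} = - \frac{1106418}{\frac{532980536080}{2031969}} = \left(-1106418\right) \frac{2031969}{532980536080} = - \frac{1124103538521}{266490268040}$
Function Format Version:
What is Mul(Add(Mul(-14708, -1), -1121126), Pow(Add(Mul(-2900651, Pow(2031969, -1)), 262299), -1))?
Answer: Rational(-1124103538521, 266490268040) ≈ -4.2182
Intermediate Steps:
Mul(Add(Mul(-14708, -1), -1121126), Pow(Add(Mul(-2900651, Pow(2031969, -1)), 262299), -1)) = Mul(Add(14708, -1121126), Pow(Add(Mul(-2900651, Rational(1, 2031969)), 262299), -1)) = Mul(-1106418, Pow(Add(Rational(-2900651, 2031969), 262299), -1)) = Mul(-1106418, Pow(Rational(532980536080, 2031969), -1)) = Mul(-1106418, Rational(2031969, 532980536080)) = Rational(-1124103538521, 266490268040)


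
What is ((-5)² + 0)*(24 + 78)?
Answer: 2550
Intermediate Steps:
((-5)² + 0)*(24 + 78) = (25 + 0)*102 = 25*102 = 2550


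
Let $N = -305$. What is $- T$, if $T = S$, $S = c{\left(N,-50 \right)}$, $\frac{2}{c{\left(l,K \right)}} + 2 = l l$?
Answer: $- \frac{2}{93023} \approx -2.15 \cdot 10^{-5}$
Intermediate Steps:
$c{\left(l,K \right)} = \frac{2}{-2 + l^{2}}$ ($c{\left(l,K \right)} = \frac{2}{-2 + l l} = \frac{2}{-2 + l^{2}}$)
$S = \frac{2}{93023}$ ($S = \frac{2}{-2 + \left(-305\right)^{2}} = \frac{2}{-2 + 93025} = \frac{2}{93023} \approx 2.15 \cdot 10^{-5}$)
$T = \frac{2}{93023} \approx 2.15 \cdot 10^{-5}$
$- T = \left(-1\right) \frac{2}{93023} = - \frac{2}{93023}$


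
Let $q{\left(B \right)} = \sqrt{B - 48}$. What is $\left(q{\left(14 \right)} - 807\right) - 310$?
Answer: $-1117 + i \sqrt{34} \approx -1117.0 + 5.831 i$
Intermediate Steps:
$q{\left(B \right)} = \sqrt{-48 + B}$
$\left(q{\left(14 \right)} - 807\right) - 310 = \left(\sqrt{-48 + 14} - 807\right) - 310 = \left(\sqrt{-34} - 807\right) - 310 = \left(i \sqrt{34} - 807\right) - 310 = \left(-807 + i \sqrt{34}\right) - 310 = -1117 + i \sqrt{34}$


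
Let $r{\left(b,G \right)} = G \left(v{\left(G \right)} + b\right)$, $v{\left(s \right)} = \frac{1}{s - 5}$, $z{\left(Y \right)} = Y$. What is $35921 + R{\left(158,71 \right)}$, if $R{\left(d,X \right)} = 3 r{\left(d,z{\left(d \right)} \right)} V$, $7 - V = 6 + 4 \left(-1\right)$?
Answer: $\frac{20930221}{51} \approx 4.104 \cdot 10^{5}$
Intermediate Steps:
$v{\left(s \right)} = \frac{1}{-5 + s}$
$r{\left(b,G \right)} = G \left(b + \frac{1}{-5 + G}\right)$ ($r{\left(b,G \right)} = G \left(\frac{1}{-5 + G} + b\right) = G \left(b + \frac{1}{-5 + G}\right)$)
$V = 5$ ($V = 7 - \left(6 + 4 \left(-1\right)\right) = 7 - \left(6 - 4\right) = 7 - 2 = 5$)
$R{\left(d,X \right)} = \frac{15 d \left(1 + d \left(-5 + d\right)\right)}{-5 + d}$ ($R{\left(d,X \right)} = 3 \frac{d \left(1 + d \left(-5 + d\right)\right)}{-5 + d} 5 = \frac{3 d \left(1 + d \left(-5 + d\right)\right)}{-5 + d} 5 = \frac{15 d \left(1 + d \left(-5 + d\right)\right)}{-5 + d}$)
$35921 + R{\left(158,71 \right)} = 35921 + 15 \cdot 158 \frac{1}{-5 + 158} \left(1 + 158 \left(-5 + 158\right)\right) = 35921 + 15 \cdot 158 \cdot \frac{1}{153} \left(1 + 158 \cdot 153\right) = 35921 + 15 \cdot 158 \cdot \frac{1}{153} \left(1 + 24174\right) = 35921 + 15 \cdot 158 \cdot \frac{1}{153} \cdot 24175 = 35921 + \frac{19098250}{51} = \frac{20930221}{51}$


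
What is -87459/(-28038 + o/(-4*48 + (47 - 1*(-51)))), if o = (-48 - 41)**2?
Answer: 8221146/2643493 ≈ 3.1100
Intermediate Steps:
o = 7921 (o = (-89)**2 = 7921)
-87459/(-28038 + o/(-4*48 + (47 - 1*(-51)))) = -87459/(-28038 + 7921/(-4*48 + (47 - 1*(-51)))) = -87459/(-28038 + 7921/(-192 + (47 + 51))) = -87459/(-28038 + 7921/(-192 + 98)) = -87459/(-28038 + 7921/(-94)) = -87459/(-28038 + 7921*(-1/94)) = -87459/(-28038 - 7921/94) = -87459/(-2643493/94) = -87459*(-94/2643493) = 8221146/2643493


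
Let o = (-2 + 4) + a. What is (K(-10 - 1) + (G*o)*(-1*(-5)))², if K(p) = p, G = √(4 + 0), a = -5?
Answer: 1681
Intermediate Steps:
o = -3 (o = (-2 + 4) - 5 = 2 - 5 = -3)
G = 2 (G = √4 = 2)
(K(-10 - 1) + (G*o)*(-1*(-5)))² = ((-10 - 1) + (2*(-3))*(-1*(-5)))² = (-11 - 6*5)² = (-11 - 30)² = (-41)² = 1681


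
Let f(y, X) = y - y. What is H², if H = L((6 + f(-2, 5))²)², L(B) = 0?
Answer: 0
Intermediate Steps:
f(y, X) = 0
H = 0 (H = 0² = 0)
H² = 0² = 0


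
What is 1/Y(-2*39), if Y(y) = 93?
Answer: 1/93 ≈ 0.010753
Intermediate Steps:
1/Y(-2*39) = 1/93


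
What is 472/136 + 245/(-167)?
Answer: 5688/2839 ≈ 2.0035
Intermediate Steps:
472/136 + 245/(-167) = 472*(1/136) + 245*(-1/167) = 59/17 - 245/167 = 5688/2839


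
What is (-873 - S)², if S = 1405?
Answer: 5189284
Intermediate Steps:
(-873 - S)² = (-873 - 1*1405)² = (-873 - 1405)² = (-2278)² = 5189284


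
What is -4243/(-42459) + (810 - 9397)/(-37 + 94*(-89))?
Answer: 133416454/118927659 ≈ 1.1218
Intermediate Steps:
-4243/(-42459) + (810 - 9397)/(-37 + 94*(-89)) = -4243*(-1/42459) - 8587/(-37 - 8366) = 4243/42459 - 8587/(-8403) = 4243/42459 - 8587*(-1/8403) = 4243/42459 + 8587/8403 = 133416454/118927659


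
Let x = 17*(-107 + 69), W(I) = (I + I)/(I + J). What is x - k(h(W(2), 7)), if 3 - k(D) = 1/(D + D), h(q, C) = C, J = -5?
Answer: -9085/14 ≈ -648.93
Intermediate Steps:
W(I) = 2*I/(-5 + I) (W(I) = (I + I)/(I - 5) = (2*I)/(-5 + I) = 2*I/(-5 + I))
x = -646 (x = 17*(-38) = -646)
k(D) = 3 - 1/(2*D) (k(D) = 3 - 1/(D + D) = 3 - 1/(2*D))
x - k(h(W(2), 7)) = -646 - (3 - ½/7) = -646 - (3 - ½*⅐) = -646 - (3 - 1/14) = -646 - 1*41/14 = -646 - 41/14 = -9085/14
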